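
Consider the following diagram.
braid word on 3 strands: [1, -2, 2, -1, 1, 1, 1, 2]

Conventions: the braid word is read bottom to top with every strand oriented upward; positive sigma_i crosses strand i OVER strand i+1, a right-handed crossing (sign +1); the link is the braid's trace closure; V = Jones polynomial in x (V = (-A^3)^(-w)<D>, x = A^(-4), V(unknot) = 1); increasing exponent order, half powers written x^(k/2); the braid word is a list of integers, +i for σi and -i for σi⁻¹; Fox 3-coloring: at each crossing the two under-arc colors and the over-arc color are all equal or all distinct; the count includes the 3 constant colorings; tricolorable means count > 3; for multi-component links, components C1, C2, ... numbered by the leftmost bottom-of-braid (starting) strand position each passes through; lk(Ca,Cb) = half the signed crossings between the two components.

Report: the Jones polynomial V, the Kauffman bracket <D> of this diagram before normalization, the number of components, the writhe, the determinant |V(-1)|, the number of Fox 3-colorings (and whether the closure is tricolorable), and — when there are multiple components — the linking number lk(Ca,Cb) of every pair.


Jones polynomial: V(x) = x + x^3 - x^4
<D> = -A^-4 + 1 + A^8; writhe +4
components 1, writhe +4 (8 crossings)
3-colorings: 9 of 3^8, det 3 — tricolorable
note: free reduction leaves σ1 σ1 σ1 σ2 of the original 8 letters


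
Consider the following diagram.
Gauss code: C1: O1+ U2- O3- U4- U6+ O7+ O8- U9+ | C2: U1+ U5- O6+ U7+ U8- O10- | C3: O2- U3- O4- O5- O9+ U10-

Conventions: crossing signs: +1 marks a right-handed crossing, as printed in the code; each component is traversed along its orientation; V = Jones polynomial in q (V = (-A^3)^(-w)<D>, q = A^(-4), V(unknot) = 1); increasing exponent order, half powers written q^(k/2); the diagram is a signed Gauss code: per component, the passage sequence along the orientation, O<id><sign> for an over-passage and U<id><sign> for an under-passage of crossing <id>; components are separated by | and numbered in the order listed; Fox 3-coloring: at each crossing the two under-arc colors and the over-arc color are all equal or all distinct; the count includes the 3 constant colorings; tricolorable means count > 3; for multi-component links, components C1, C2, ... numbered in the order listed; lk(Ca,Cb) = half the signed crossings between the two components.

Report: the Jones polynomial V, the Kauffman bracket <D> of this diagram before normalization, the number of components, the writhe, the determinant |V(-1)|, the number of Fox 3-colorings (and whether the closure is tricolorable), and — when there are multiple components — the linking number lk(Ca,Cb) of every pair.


V = q^-5 - 2q^-4 + 3q^-3 - q^-2 + 3q^-1 - 1 + q
<D> = A^-10 - A^-6 + 3A^-2 - A^2 + 3A^6 - 2A^10 + A^14 (w = -2)
3 components over 10 crossings, w = -2
lk(C1,C2): +1
lk(C1,C3) = -1
linking number lk(C2,C3) = -1
9 Fox colorings among 3^10, |V(-1)| = 12: tricolorable
why: the 3 component pairs carry total linking -1


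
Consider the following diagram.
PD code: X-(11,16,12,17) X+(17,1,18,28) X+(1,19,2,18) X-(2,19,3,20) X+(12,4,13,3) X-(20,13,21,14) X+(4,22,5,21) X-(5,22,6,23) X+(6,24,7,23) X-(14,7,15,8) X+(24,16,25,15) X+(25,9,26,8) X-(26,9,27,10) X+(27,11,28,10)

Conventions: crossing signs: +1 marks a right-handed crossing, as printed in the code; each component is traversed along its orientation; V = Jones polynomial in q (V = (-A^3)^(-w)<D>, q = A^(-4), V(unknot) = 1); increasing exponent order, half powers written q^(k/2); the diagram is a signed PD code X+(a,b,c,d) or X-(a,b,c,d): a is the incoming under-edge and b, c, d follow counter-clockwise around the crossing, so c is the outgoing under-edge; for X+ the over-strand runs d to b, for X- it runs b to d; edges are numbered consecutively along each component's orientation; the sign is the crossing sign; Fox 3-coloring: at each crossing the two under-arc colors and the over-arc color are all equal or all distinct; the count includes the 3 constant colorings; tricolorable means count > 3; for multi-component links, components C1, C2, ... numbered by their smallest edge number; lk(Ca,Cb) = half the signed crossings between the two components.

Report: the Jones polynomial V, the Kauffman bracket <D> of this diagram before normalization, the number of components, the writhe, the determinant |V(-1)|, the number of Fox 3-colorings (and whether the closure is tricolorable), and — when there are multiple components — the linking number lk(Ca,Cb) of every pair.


V(q) = -q^-1 + 2 - q + 2q^2 - q^3 + q^4 - q^5
bracket: -A^-14 + A^-10 - A^-6 + 2A^-2 - A^2 + 2A^6 - A^10, w = +2
1 component, writhe +2, over 14 crossings
det 9, colorings 9 of 3^14 — tricolorable
observation: V spans 6 powers of q: at least 6 crossings in any diagram


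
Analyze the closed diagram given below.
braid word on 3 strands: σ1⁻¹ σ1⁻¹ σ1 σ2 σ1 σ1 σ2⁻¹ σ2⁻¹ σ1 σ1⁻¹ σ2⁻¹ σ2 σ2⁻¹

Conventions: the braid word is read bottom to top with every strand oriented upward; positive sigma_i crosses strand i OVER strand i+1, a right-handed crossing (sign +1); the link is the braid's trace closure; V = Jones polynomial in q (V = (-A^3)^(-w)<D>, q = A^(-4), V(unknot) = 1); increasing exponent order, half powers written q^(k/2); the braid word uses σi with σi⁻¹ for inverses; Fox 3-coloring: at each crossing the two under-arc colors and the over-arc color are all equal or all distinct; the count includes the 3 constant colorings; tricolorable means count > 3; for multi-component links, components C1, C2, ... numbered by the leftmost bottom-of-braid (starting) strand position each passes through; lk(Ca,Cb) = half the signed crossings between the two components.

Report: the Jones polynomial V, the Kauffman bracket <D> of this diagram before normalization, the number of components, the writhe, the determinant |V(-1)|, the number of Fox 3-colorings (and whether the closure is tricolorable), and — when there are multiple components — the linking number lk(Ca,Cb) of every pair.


Jones polynomial: V(q) = q^(-7/2) - 2q^(-5/2) + q^(-3/2) - 2q^(-1/2) + q^(1/2) - q^(3/2)
<D> = A^-9 - A^-5 + 2A^-1 - A^3 + 2A^7 - A^11; writhe -1
components 2, writhe -1 (13 crossings)
linking number lk(C1,C2) = 0
3-colorings: 3 of 3^13, det 8 — not tricolorable
note: summing lk over 1 pair gives 0


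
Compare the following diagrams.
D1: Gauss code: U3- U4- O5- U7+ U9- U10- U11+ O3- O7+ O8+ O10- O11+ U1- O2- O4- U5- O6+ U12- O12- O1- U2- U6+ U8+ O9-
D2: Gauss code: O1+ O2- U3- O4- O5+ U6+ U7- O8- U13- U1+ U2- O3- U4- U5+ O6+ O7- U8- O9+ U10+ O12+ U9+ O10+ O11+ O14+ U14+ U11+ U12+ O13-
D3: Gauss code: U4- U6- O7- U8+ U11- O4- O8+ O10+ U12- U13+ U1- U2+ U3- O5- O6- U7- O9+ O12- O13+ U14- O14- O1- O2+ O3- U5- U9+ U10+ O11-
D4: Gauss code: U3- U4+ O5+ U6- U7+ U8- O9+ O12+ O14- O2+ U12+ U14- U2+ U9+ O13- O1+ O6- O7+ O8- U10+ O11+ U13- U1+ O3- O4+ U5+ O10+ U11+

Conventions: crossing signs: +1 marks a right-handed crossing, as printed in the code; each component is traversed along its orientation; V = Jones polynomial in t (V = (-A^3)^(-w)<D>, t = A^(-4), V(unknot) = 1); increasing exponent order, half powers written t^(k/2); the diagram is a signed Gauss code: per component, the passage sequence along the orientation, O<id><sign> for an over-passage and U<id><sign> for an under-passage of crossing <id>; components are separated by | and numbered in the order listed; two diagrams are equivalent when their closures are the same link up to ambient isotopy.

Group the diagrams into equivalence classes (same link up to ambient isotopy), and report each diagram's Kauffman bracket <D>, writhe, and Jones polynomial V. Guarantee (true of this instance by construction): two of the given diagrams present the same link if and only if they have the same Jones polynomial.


equivalence classes: {D1, D3} | {D2} | {D4}
D1 (bracket A^-8 - A^-4 + 2 - A^4 + A^8 - A^12; 12 crossings at w = -4): V = -t^-6 + t^-5 - t^-4 + 2t^-3 - t^-2 + t^-1
D2 (bracket -A^-6 + A^-2 - A^2 + 3A^6 - A^10 + A^14 - A^18; 14 crossings at w = +2): V = -t^-3 + t^-2 - t^-1 + 3 - t + t^2 - t^3
V(D3) = -t^-6 + t^-5 - t^-4 + 2t^-3 - t^-2 + t^-1  [14 crossings, <D> = A^-8 - A^-4 + 2 - A^4 + A^8 - A^12, w = -4]
V(D4) = t + t^3 - t^4  [14 crossings, <D> = -A^-4 + 1 + A^8, w = +4]
key observation: 3 classes among 4 diagrams; unequal V(t) rules out equality


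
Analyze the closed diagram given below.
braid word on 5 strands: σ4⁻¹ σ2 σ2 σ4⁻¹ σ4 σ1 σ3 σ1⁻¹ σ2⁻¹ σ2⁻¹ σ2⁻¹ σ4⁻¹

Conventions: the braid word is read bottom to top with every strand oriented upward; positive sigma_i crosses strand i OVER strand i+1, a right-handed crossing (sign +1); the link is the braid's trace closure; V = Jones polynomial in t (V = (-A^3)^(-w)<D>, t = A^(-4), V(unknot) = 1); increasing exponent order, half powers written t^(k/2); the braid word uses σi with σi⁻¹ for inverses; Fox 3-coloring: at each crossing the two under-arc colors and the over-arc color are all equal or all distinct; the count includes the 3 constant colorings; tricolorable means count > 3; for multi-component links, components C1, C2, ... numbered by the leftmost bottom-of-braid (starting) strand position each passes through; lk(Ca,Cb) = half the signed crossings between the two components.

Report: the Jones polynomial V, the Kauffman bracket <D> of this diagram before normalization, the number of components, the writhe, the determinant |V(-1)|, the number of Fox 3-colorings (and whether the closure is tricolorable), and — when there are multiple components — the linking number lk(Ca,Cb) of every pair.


Jones polynomial: V(t) = t^-3 + t^-2 + t^-1 + 1
<D> = A^-6 + A^-2 + A^2 + A^6; writhe -2
components 3, writhe -2 (12 crossings)
linking number lk(C1,C2) = 0
lk(C1,C3): 0
lk(C2,C3) = -1
3-colorings: 9 of 3^13, det 0 — tricolorable
note: span 3 respects span(V) <= c + mu - 1 = 14 for this 3-component diagram


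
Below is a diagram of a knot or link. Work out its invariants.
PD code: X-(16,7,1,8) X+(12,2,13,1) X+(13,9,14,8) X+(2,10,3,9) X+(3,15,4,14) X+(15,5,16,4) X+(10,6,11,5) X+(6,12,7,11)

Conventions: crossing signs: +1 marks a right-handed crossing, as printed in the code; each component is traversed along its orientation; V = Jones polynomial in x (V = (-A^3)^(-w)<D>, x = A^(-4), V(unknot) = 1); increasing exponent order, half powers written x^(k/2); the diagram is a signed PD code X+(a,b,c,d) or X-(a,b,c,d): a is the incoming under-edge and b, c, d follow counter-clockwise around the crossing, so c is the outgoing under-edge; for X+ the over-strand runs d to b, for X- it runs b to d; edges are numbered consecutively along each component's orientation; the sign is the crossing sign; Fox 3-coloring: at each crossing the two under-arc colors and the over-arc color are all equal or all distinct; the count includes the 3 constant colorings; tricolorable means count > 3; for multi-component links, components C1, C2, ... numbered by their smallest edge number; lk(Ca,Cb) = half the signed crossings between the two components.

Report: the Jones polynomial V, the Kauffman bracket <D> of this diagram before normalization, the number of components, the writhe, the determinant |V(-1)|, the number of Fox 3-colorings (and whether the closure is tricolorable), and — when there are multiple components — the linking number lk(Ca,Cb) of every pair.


V = x^2 + 2x^4 - 2x^5 + x^6 - 2x^7 + x^8
<D> = A^-14 - 2A^-10 + A^-6 - 2A^-2 + 2A^2 + A^10 (w = +6)
1 component over 8 crossings, w = +6
27 Fox colorings among 3^8, |V(-1)| = 9: tricolorable
why: det 9 = |V(-1)|; divisible by 3, so tricolorable


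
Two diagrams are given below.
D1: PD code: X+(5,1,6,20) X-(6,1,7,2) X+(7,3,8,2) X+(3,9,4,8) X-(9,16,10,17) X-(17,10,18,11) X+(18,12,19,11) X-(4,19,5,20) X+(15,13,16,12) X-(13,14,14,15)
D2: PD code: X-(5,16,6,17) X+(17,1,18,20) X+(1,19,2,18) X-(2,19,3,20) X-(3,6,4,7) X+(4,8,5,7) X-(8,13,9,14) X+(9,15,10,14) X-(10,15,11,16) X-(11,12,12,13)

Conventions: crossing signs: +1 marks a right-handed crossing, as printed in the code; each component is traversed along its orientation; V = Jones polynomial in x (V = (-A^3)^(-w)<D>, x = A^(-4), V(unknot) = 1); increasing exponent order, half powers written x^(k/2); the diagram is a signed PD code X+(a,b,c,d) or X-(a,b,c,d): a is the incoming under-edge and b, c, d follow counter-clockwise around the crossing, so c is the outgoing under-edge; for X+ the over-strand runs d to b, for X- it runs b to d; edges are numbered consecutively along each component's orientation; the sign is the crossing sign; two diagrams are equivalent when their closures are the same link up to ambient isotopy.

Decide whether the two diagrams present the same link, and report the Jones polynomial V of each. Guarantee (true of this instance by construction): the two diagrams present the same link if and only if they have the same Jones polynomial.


equivalent: yes
V(D1) = 1  (w 0, c 10, <D> = 1)
V(D2) = 1  (w -2, c 10, <D> = A^-6)
why: from 10 to 10 crossings by R-moves: one link, two diagrams


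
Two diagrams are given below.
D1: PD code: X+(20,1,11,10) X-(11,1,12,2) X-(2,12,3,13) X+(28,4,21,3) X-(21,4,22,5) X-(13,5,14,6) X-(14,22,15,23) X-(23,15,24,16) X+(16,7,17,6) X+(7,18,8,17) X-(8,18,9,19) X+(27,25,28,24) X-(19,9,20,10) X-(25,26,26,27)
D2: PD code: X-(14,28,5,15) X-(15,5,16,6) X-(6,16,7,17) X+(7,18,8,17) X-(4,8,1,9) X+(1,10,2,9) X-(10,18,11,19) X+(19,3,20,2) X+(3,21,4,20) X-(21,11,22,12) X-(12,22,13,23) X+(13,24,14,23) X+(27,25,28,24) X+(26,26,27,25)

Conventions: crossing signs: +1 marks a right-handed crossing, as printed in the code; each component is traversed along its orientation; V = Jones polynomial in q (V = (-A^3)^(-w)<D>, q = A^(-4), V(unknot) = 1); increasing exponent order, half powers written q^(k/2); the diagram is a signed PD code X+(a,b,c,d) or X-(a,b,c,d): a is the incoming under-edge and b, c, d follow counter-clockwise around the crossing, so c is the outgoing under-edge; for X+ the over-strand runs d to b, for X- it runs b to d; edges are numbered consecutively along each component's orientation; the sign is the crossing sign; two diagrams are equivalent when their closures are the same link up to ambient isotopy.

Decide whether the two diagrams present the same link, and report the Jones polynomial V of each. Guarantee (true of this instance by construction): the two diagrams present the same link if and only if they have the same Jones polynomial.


equivalent: no
V(D1) = q^-5 + 2q^-3 + q^-1  (w -4, c 14, <D> = A^-8 + 2 + A^8)
V(D2) = q^-5 - q^-4 + 2q^-3 - q^-2 + 2q^-1 + q  [14 crossings, <D> = A^-4 + 2A^4 - A^8 + 2A^12 - A^16 + A^20, w = 0]
key observation: comparing 2 Jones polynomials yields 2 groups


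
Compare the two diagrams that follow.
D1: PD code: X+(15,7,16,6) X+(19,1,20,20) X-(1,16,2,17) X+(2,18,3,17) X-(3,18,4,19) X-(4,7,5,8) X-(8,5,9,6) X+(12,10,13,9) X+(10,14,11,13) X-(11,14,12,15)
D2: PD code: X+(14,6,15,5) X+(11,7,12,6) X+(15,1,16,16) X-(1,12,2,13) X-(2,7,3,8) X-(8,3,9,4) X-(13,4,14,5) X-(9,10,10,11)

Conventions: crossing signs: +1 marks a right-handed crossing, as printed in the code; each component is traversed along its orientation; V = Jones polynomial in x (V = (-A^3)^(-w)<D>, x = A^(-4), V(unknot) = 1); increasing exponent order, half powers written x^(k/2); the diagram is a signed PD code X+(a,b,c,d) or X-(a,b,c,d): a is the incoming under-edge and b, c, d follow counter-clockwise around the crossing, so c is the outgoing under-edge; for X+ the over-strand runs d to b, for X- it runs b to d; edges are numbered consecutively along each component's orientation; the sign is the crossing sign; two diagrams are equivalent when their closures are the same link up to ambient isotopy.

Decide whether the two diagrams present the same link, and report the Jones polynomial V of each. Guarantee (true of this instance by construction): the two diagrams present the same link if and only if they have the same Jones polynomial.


same link: yes
V(D1) = 1  [10 crossings, <D> = 1, w = 0]
D2 (bracket A^-6; 8 crossings at w = -2): V = 1
note: all 2 diagrams share one V(x), hence one class


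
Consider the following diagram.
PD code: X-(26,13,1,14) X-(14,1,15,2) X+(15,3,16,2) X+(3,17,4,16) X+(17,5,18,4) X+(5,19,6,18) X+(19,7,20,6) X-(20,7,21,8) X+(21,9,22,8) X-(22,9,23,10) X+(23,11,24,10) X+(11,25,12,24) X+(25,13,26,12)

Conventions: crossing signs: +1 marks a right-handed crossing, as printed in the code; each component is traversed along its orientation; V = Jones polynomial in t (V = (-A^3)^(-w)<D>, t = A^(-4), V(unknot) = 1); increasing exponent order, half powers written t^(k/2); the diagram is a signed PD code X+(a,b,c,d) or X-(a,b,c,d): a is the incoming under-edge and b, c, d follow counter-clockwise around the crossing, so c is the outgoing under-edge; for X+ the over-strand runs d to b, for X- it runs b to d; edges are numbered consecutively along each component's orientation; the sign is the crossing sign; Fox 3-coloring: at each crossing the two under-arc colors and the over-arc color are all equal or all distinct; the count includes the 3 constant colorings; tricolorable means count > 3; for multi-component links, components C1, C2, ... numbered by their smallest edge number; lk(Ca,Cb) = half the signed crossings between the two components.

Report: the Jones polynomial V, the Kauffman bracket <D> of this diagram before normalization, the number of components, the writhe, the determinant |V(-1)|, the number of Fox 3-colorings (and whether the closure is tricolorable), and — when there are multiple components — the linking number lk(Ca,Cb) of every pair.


V = t^2 + t^4 - t^5 + t^6 - t^7
<D> = A^-13 - A^-9 + A^-5 - A^-1 - A^7 (w = +5)
1 component over 13 crossings, w = +5
3 Fox colorings among 3^13, |V(-1)| = 5: not tricolorable
why: |V(-1)| = 5: so not tricolorable, since 3 does not divide 5


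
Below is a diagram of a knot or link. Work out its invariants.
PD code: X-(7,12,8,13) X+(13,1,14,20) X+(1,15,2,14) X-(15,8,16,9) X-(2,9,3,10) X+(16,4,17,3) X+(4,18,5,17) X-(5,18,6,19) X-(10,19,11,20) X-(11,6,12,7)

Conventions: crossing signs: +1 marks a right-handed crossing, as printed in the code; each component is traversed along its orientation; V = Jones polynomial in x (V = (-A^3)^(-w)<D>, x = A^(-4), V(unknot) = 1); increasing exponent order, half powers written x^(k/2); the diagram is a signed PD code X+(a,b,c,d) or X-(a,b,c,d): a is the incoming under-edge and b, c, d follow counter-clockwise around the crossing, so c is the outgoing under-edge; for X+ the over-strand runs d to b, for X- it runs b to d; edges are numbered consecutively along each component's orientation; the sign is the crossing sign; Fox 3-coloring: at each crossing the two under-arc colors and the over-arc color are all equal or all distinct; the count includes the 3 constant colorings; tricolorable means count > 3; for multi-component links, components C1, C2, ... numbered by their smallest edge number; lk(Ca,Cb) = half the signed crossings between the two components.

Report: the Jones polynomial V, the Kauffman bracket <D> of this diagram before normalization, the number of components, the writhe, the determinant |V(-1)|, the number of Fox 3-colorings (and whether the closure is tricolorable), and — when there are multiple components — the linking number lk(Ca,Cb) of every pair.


Jones polynomial: V(x) = -x^-5 + x^-4 - x^-3 + 2x^-2 - x^-1 + 2 - x
<D> = -A^-10 + 2A^-6 - A^-2 + 2A^2 - A^6 + A^10 - A^14; writhe -2
components 1, writhe -2 (10 crossings)
3-colorings: 9 of 3^10, det 9 — tricolorable
note: w = -2 shifts under R1 moves; the (-A^3)^(2) factor cancels that in V


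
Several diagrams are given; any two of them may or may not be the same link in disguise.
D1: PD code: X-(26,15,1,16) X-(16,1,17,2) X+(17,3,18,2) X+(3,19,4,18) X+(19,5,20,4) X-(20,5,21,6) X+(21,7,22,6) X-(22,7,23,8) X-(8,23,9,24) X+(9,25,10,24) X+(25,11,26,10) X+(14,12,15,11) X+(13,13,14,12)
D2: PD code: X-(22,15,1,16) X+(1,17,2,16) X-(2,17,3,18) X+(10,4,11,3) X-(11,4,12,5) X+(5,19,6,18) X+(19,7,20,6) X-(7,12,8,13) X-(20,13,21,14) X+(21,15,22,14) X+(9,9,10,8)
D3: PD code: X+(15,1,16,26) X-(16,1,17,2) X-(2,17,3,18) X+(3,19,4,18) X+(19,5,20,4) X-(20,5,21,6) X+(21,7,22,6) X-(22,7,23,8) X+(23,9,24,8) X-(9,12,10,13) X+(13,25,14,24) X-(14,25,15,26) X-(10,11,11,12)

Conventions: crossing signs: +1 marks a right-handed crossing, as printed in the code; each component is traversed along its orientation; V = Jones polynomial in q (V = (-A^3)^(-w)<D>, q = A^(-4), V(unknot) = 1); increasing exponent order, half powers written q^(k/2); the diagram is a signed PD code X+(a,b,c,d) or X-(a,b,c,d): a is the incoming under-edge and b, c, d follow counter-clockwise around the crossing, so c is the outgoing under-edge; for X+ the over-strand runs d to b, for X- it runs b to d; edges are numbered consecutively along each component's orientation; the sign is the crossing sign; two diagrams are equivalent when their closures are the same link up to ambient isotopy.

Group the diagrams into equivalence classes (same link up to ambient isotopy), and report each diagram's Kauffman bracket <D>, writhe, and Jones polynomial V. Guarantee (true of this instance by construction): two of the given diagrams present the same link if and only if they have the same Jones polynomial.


equivalence classes: {D1, D2, D3}
D1 (bracket -A^9; 13 crossings at w = +3): V = 1
V(D2) = 1  (w +1, c 11, <D> = -A^3)
D3 (bracket -A^-3; 13 crossings at w = -1): V = 1
key observation: one V(q) for all 3 diagrams — one class (guaranteed)


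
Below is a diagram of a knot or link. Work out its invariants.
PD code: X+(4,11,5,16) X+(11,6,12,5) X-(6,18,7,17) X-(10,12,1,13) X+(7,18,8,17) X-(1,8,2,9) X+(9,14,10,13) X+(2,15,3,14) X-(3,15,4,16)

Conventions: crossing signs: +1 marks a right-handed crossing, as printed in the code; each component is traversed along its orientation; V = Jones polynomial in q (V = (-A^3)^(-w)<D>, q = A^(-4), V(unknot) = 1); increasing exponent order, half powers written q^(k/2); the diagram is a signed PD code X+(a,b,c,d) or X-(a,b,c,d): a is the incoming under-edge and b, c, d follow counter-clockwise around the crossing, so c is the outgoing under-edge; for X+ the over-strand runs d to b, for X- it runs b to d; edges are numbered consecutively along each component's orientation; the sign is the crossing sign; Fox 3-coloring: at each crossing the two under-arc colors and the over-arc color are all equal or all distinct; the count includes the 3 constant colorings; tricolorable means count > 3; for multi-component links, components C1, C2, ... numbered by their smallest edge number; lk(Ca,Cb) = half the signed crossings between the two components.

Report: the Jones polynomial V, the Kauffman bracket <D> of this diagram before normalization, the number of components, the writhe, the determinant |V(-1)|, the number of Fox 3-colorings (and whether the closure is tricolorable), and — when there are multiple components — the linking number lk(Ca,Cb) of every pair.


Jones polynomial: V(q) = 1 + q + q^2 + q^3
<D> = -A^-9 - A^-5 - A^-1 - A^3; writhe +1
components 3, writhe +1 (9 crossings)
linking number lk(C1,C2) = +1
lk(C1,C3): 0
lk(C2,C3) = 0
3-colorings: 9 of 3^10, det 0 — tricolorable
note: summing lk over 3 pairs gives +1


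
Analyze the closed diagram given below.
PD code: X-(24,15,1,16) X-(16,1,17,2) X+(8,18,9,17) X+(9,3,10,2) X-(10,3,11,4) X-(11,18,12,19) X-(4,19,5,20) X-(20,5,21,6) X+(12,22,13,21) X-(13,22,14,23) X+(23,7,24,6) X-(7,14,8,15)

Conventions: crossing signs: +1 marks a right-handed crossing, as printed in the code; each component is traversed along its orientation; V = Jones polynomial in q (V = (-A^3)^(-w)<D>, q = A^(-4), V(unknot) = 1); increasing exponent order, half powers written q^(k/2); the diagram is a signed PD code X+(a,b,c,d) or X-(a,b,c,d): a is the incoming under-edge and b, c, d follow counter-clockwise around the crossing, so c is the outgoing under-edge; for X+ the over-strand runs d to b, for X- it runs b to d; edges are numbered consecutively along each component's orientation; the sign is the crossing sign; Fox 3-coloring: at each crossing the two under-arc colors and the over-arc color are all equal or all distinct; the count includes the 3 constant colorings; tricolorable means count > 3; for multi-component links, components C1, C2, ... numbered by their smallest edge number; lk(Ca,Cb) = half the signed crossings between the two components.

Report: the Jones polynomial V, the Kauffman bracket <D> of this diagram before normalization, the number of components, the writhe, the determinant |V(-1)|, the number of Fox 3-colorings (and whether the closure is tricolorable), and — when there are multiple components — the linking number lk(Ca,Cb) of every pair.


V = -q^-4 + q^-3 + q^-1
<D> = A^-8 + 1 - A^4 (w = -4)
1 component over 12 crossings, w = -4
9 Fox colorings among 3^12, |V(-1)| = 3: tricolorable
why: det 3 = |V(-1)|; divisible by 3, so tricolorable


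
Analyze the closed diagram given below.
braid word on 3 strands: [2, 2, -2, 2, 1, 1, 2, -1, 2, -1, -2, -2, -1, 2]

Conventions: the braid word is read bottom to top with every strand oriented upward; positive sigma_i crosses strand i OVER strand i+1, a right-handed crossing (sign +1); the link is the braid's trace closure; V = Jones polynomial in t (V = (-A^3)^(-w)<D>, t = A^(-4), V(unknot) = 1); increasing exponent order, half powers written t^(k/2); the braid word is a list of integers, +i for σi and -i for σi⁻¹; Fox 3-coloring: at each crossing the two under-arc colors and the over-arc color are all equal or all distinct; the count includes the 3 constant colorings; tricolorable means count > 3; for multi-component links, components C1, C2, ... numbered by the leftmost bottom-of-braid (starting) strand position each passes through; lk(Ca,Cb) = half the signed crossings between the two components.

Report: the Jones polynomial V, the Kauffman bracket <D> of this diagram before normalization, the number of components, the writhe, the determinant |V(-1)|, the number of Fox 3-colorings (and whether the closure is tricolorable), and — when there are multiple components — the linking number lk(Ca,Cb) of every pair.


Jones polynomial: V(t) = -t^-2 + t^-1 - 1 + 3t - 2t^2 + 3t^3 - 2t^4 + t^5 - t^6
<D> = -A^-18 + A^-14 - 2A^-10 + 3A^-6 - 2A^-2 + 3A^2 - A^6 + A^10 - A^14; writhe +2
components 1, writhe +2 (14 crossings)
3-colorings: 9 of 3^14, det 15 — tricolorable
note: free reduction leaves σ2 σ2 σ1 σ1 σ2 σ1⁻¹ σ2 σ1⁻¹ σ2⁻¹ σ2⁻¹ σ1⁻¹ σ2 of the original 14 letters


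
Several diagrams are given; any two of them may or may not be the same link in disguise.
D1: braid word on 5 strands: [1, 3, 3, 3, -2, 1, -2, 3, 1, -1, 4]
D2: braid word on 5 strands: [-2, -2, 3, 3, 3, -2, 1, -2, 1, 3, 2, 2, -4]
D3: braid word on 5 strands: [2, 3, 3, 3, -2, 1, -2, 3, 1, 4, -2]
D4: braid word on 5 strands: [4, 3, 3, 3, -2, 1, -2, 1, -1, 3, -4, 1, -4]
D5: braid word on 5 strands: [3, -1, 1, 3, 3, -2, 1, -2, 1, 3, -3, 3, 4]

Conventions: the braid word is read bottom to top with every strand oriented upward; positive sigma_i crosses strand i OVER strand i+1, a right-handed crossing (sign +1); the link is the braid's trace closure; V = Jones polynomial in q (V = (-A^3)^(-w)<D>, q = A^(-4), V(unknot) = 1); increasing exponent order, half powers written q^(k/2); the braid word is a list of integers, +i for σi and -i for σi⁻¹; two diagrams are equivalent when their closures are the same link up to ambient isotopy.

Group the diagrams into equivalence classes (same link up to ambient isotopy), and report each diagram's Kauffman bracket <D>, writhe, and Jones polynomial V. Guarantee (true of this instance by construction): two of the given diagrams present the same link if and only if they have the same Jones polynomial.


classes: {D1, D2, D3, D4, D5}
V(D1) = -q^(-1/2) + q^(1/2) - 2q^(3/2) + 3q^(5/2) - 4q^(7/2) + 3q^(9/2) - 3q^(11/2) + 2q^(13/2) - q^(15/2)  [11 crossings, <D> = A^-15 - 2A^-11 + 3A^-7 - 3A^-3 + 4A - 3A^5 + 2A^9 - A^13 + A^17, w = +5]
V(D2) = -q^(-1/2) + q^(1/2) - 2q^(3/2) + 3q^(5/2) - 4q^(7/2) + 3q^(9/2) - 3q^(11/2) + 2q^(13/2) - q^(15/2)  [13 crossings, <D> = A^-21 - 2A^-17 + 3A^-13 - 3A^-9 + 4A^-5 - 3A^-1 + 2A^3 - A^7 + A^11, w = +3]
D3 (bracket A^-15 - 2A^-11 + 3A^-7 - 3A^-3 + 4A - 3A^5 + 2A^9 - A^13 + A^17; 11 crossings at w = +5): V = -q^(-1/2) + q^(1/2) - 2q^(3/2) + 3q^(5/2) - 4q^(7/2) + 3q^(9/2) - 3q^(11/2) + 2q^(13/2) - q^(15/2)
D4 (bracket A^-21 - 2A^-17 + 3A^-13 - 3A^-9 + 4A^-5 - 3A^-1 + 2A^3 - A^7 + A^11; 13 crossings at w = +3): V = -q^(-1/2) + q^(1/2) - 2q^(3/2) + 3q^(5/2) - 4q^(7/2) + 3q^(9/2) - 3q^(11/2) + 2q^(13/2) - q^(15/2)
D5 (bracket A^-15 - 2A^-11 + 3A^-7 - 3A^-3 + 4A - 3A^5 + 2A^9 - A^13 + A^17; 13 crossings at w = +5): V = -q^(-1/2) + q^(1/2) - 2q^(3/2) + 3q^(5/2) - 4q^(7/2) + 3q^(9/2) - 3q^(11/2) + 2q^(13/2) - q^(15/2)
note: all 5 diagrams share one V(q), hence one class


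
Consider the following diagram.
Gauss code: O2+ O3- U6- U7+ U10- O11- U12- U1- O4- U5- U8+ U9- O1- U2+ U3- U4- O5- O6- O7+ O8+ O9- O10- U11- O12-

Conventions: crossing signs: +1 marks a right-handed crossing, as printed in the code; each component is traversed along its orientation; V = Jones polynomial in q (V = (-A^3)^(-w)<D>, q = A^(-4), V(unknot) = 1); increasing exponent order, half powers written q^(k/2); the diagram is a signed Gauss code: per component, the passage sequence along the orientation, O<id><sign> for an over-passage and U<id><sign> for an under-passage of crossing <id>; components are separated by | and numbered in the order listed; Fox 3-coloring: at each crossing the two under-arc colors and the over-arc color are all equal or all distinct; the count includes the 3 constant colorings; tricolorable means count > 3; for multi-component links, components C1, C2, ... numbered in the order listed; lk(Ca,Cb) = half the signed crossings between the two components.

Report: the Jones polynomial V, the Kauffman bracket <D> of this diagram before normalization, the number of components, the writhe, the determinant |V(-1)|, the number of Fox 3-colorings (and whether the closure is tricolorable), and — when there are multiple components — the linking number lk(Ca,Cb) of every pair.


V = q^-8 - 2q^-7 + q^-6 - 2q^-5 + 2q^-4 + q^-2
<D> = A^-10 + 2A^-2 - 2A^2 + A^6 - 2A^10 + A^14 (w = -6)
1 component over 12 crossings, w = -6
27 Fox colorings among 3^12, |V(-1)| = 9: tricolorable
why: w = -6 (over 12 crossings) is diagram-only; (-A^3)^(6) removes it from V


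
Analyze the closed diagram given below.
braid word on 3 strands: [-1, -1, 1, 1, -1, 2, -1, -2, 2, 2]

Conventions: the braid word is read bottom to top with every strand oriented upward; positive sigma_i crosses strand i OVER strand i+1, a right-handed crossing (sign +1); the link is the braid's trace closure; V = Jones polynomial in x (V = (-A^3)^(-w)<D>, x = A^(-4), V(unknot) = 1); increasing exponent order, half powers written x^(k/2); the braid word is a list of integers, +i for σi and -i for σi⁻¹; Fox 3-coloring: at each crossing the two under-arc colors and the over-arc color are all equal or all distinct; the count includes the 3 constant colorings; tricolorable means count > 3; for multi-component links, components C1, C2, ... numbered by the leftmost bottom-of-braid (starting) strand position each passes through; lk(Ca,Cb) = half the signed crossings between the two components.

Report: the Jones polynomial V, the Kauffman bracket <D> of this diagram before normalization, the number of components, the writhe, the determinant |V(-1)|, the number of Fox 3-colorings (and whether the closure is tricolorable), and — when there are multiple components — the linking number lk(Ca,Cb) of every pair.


Jones polynomial: V(x) = x^-2 - x^-1 + 1 - x + x^2
<D> = A^-8 - A^-4 + 1 - A^4 + A^8; writhe 0
components 1, writhe 0 (10 crossings)
3-colorings: 3 of 3^10, det 5 — not tricolorable
note: w = 0 (over 10 crossings) is diagram-only; (-A^3)^(0) removes it from V


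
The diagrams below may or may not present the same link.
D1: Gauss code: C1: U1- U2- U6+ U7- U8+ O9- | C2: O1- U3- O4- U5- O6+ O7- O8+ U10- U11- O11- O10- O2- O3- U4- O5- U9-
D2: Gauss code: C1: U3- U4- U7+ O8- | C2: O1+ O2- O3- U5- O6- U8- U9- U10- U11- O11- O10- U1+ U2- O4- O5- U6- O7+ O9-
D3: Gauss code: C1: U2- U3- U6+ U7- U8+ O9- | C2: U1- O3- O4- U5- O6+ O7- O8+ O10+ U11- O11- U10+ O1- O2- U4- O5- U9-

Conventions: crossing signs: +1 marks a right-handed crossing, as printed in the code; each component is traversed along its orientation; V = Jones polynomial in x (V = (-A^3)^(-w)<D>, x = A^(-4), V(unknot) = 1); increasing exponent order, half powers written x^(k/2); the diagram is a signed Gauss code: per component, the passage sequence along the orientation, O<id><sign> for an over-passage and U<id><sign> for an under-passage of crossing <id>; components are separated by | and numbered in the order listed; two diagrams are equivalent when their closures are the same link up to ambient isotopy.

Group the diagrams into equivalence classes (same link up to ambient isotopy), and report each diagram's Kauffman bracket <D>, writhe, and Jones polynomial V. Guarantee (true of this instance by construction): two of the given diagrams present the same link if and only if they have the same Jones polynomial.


equivalence classes: {D1, D2, D3}
D1 (bracket A^-15 + 2A^-7 - A^-3 + A - A^5; 11 crossings at w = -7): V = x^(-13/2) - x^(-11/2) + x^(-9/2) - 2x^(-7/2) - x^(-3/2)
V(D2) = x^(-13/2) - x^(-11/2) + x^(-9/2) - 2x^(-7/2) - x^(-3/2)  [11 crossings, <D> = A^-15 + 2A^-7 - A^-3 + A - A^5, w = -7]
V(D3) = x^(-13/2) - x^(-11/2) + x^(-9/2) - 2x^(-7/2) - x^(-3/2)  [11 crossings, <D> = A^-9 + 2A^-1 - A^3 + A^7 - A^11, w = -5]
key observation: all 3 diagrams share one V(x), hence one class


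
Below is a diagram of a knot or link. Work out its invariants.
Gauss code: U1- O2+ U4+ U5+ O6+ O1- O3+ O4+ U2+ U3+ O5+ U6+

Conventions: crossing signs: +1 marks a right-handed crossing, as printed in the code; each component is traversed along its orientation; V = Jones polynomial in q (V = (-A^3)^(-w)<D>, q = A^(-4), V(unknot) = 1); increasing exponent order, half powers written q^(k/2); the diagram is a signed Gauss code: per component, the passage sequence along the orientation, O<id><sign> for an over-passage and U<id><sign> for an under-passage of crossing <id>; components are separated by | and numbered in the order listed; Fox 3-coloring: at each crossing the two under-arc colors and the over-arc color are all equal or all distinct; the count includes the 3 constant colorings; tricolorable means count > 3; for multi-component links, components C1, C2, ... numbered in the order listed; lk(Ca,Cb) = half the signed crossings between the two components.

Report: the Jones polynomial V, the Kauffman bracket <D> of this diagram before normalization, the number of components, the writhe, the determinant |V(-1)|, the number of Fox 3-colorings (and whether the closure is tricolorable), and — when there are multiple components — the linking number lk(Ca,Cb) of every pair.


V = q + q^3 - q^4
<D> = -A^-4 + 1 + A^8 (w = +4)
1 component over 6 crossings, w = +4
9 Fox colorings among 3^6, |V(-1)| = 3: tricolorable
why: det 3 = |V(-1)|; divisible by 3, so tricolorable


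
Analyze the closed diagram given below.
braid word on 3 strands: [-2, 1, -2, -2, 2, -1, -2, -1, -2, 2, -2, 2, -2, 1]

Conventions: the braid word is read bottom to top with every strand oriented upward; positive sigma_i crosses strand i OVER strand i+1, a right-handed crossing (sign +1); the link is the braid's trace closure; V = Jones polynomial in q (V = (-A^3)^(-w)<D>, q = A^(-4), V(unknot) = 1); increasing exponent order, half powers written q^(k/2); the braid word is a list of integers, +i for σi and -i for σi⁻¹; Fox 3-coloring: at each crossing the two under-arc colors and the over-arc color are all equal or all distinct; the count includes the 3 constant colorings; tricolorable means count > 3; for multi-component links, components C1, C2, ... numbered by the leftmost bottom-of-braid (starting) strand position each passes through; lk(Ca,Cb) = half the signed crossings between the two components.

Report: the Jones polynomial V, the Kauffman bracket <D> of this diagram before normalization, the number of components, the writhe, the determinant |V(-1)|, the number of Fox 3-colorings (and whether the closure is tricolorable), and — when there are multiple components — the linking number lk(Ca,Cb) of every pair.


Jones polynomial: V(q) = -q^-6 + q^-5 - q^-4 + 2q^-3 - q^-2 + q^-1
<D> = A^-8 - A^-4 + 2 - A^4 + A^8 - A^12; writhe -4
components 1, writhe -4 (14 crossings)
3-colorings: 3 of 3^14, det 7 — not tricolorable
note: inverse pairs cancel, leaving σ2⁻¹ σ1 σ2⁻¹ σ1⁻¹ σ2⁻¹ σ1⁻¹ σ2⁻¹ σ1


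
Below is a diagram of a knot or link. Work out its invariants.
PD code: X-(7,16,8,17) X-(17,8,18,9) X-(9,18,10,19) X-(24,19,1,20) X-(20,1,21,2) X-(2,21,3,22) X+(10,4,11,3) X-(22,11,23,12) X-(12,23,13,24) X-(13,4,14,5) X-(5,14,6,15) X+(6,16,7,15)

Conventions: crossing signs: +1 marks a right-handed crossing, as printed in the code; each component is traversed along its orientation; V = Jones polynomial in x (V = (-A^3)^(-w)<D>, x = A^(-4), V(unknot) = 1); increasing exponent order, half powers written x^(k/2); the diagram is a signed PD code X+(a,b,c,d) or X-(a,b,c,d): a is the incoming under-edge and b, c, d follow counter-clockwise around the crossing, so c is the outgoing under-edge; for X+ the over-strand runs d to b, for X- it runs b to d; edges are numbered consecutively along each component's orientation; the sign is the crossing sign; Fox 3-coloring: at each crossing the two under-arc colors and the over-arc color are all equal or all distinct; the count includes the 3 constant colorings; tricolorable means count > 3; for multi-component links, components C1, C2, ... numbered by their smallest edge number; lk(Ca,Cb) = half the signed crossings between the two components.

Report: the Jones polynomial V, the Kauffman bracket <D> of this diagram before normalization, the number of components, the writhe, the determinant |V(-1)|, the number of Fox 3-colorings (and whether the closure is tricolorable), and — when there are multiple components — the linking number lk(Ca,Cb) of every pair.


V = -x^-12 + 3x^-11 - 5x^-10 + 6x^-9 - 7x^-8 + 6x^-7 - 5x^-6 + 4x^-5 - x^-4 + x^-3
<D> = A^-12 - A^-8 + 4A^-4 - 5 + 6A^4 - 7A^8 + 6A^12 - 5A^16 + 3A^20 - A^24 (w = -8)
1 component over 12 crossings, w = -8
9 Fox colorings among 3^12, |V(-1)| = 39: tricolorable
why: |V(-1)| = 39: so tricolorable, since 3 divides 39


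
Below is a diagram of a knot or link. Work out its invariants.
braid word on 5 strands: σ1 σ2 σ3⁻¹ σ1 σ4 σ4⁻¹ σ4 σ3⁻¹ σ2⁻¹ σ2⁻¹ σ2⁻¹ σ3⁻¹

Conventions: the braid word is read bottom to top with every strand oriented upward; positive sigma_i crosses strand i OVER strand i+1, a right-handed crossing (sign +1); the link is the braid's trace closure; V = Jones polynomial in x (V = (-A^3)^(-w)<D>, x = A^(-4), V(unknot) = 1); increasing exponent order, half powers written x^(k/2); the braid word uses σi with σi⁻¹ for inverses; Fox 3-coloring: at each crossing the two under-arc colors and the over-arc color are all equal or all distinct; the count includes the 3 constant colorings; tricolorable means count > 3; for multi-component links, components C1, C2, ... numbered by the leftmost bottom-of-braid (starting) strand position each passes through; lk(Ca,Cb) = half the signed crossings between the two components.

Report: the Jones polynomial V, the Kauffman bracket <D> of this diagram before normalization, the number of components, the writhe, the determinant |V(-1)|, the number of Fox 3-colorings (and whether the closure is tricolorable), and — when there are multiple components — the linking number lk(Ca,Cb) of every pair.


V(x) = x^-7 - 2x^-6 + 2x^-5 - 3x^-4 + 3x^-3 - 2x^-2 + 2x^-1
bracket: 2A^-2 - 2A^2 + 3A^6 - 3A^10 + 2A^14 - 2A^18 + A^22, w = -2
1 component, writhe -2, over 12 crossings
det 15, colorings 9 of 3^12 — tricolorable
observation: w = -2 shifts under R1 moves; the (-A^3)^(2) factor cancels that in V


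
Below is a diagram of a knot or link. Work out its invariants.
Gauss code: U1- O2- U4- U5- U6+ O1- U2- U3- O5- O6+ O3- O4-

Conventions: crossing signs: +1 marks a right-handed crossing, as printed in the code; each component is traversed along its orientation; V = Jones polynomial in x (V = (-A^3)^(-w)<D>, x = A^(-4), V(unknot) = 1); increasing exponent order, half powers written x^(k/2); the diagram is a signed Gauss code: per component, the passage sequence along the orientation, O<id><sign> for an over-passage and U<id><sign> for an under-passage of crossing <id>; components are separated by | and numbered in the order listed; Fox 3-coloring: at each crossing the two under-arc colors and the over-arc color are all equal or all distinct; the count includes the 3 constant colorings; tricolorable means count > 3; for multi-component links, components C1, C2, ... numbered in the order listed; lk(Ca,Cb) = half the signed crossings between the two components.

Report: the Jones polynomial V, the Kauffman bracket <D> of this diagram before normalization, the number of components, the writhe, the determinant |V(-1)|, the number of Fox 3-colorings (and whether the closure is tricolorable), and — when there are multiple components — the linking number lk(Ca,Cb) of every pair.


V = -x^-4 + x^-3 + x^-1
<D> = A^-8 + 1 - A^4 (w = -4)
1 component over 6 crossings, w = -4
9 Fox colorings among 3^6, |V(-1)| = 3: tricolorable
why: |V(-1)| = 3: so tricolorable, since 3 divides 3
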